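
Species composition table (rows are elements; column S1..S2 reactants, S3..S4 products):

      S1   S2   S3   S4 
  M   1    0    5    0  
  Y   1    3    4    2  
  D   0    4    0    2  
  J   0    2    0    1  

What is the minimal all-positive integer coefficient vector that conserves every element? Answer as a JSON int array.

M: 5·1+1·0 = 5 | 1·5+2·0 = 5
Y: 5·1+1·3 = 8 | 1·4+2·2 = 8
D: 5·0+1·4 = 4 | 1·0+2·2 = 4
J: 5·0+1·2 = 2 | 1·0+2·1 = 2
gcd(5,1,1,2) = 1

Coefficients: [5, 1, 1, 2]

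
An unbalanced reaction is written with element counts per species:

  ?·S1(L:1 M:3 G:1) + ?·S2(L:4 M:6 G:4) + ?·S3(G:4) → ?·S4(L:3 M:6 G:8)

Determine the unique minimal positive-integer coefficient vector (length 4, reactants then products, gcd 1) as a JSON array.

L: 4·1+2·4+5·0 = 12 | 4·3 = 12
M: 4·3+2·6+5·0 = 24 | 4·6 = 24
G: 4·1+2·4+5·4 = 32 | 4·8 = 32
gcd(4,2,5,4) = 1

Coefficients: [4, 2, 5, 4]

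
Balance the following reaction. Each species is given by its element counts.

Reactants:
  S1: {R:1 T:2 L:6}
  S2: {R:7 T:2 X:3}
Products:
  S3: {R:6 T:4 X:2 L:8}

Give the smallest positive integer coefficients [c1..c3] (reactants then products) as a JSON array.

Coefficients: [4, 2, 3]

R: 4·1+2·7 = 18 | 3·6 = 18
T: 4·2+2·2 = 12 | 3·4 = 12
X: 4·0+2·3 = 6 | 3·2 = 6
L: 4·6+2·0 = 24 | 3·8 = 24
gcd(4,2,3) = 1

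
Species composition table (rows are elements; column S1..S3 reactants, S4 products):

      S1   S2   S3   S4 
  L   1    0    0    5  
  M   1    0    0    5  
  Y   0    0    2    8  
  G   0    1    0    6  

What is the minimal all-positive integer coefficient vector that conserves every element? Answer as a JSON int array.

Coefficients: [5, 6, 4, 1]

L: 5·1+6·0+4·0 = 5 | 1·5 = 5
M: 5·1+6·0+4·0 = 5 | 1·5 = 5
Y: 5·0+6·0+4·2 = 8 | 1·8 = 8
G: 5·0+6·1+4·0 = 6 | 1·6 = 6
gcd(5,6,4,1) = 1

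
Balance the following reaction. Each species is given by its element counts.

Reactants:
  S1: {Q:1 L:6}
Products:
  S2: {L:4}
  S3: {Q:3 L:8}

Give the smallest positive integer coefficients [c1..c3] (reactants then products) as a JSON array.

Coefficients: [6, 5, 2]

Q: 6·1 = 6 | 5·0+2·3 = 6
L: 6·6 = 36 | 5·4+2·8 = 36
gcd(6,5,2) = 1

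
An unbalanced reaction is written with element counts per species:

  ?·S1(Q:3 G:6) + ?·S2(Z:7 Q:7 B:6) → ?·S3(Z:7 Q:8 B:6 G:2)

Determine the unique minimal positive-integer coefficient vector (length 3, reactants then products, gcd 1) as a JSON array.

Z: 1·0+3·7 = 21 | 3·7 = 21
Q: 1·3+3·7 = 24 | 3·8 = 24
B: 1·0+3·6 = 18 | 3·6 = 18
G: 1·6+3·0 = 6 | 3·2 = 6
gcd(1,3,3) = 1

Coefficients: [1, 3, 3]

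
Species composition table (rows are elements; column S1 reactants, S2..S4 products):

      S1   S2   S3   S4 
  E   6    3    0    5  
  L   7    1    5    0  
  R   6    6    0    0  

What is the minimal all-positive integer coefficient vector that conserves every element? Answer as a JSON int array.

E: 5·6 = 30 | 5·3+6·0+3·5 = 30
L: 5·7 = 35 | 5·1+6·5+3·0 = 35
R: 5·6 = 30 | 5·6+6·0+3·0 = 30
gcd(5,5,6,3) = 1

Coefficients: [5, 5, 6, 3]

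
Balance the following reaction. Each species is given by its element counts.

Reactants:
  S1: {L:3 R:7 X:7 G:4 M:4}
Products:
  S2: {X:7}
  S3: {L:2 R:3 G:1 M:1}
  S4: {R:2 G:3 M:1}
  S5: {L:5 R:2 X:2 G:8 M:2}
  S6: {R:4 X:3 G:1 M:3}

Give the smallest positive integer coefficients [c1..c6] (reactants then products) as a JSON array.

L: 5·3 = 15 | 3·0+5·2+1·0+1·5+4·0 = 15
R: 5·7 = 35 | 3·0+5·3+1·2+1·2+4·4 = 35
X: 5·7 = 35 | 3·7+5·0+1·0+1·2+4·3 = 35
G: 5·4 = 20 | 3·0+5·1+1·3+1·8+4·1 = 20
M: 5·4 = 20 | 3·0+5·1+1·1+1·2+4·3 = 20
gcd(5,3,5,1,1,4) = 1

Coefficients: [5, 3, 5, 1, 1, 4]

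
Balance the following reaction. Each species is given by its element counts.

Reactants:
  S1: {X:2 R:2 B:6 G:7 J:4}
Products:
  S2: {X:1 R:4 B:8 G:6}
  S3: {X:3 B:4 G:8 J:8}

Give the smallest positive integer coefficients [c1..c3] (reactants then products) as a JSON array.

Coefficients: [2, 1, 1]

X: 2·2 = 4 | 1·1+1·3 = 4
R: 2·2 = 4 | 1·4+1·0 = 4
B: 2·6 = 12 | 1·8+1·4 = 12
G: 2·7 = 14 | 1·6+1·8 = 14
J: 2·4 = 8 | 1·0+1·8 = 8
gcd(2,1,1) = 1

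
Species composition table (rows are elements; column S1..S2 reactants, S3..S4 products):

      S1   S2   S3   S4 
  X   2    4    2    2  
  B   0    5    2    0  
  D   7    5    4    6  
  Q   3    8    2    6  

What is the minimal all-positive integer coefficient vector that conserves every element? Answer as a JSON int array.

Coefficients: [4, 2, 5, 3]

X: 4·2+2·4 = 16 | 5·2+3·2 = 16
B: 4·0+2·5 = 10 | 5·2+3·0 = 10
D: 4·7+2·5 = 38 | 5·4+3·6 = 38
Q: 4·3+2·8 = 28 | 5·2+3·6 = 28
gcd(4,2,5,3) = 1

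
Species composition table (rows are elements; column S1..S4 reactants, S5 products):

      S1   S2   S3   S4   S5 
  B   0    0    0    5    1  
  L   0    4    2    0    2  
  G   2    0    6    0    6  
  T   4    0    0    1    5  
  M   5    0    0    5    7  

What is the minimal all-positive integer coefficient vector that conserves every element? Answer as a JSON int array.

Coefficients: [6, 1, 3, 1, 5]

B: 6·0+1·0+3·0+1·5 = 5 | 5·1 = 5
L: 6·0+1·4+3·2+1·0 = 10 | 5·2 = 10
G: 6·2+1·0+3·6+1·0 = 30 | 5·6 = 30
T: 6·4+1·0+3·0+1·1 = 25 | 5·5 = 25
M: 6·5+1·0+3·0+1·5 = 35 | 5·7 = 35
gcd(6,1,3,1,5) = 1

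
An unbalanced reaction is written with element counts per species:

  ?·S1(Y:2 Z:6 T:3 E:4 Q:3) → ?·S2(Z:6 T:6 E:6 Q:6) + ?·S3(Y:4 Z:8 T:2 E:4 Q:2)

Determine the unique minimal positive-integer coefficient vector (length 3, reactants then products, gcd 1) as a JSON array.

Y: 6·2 = 12 | 2·0+3·4 = 12
Z: 6·6 = 36 | 2·6+3·8 = 36
T: 6·3 = 18 | 2·6+3·2 = 18
E: 6·4 = 24 | 2·6+3·4 = 24
Q: 6·3 = 18 | 2·6+3·2 = 18
gcd(6,2,3) = 1

Coefficients: [6, 2, 3]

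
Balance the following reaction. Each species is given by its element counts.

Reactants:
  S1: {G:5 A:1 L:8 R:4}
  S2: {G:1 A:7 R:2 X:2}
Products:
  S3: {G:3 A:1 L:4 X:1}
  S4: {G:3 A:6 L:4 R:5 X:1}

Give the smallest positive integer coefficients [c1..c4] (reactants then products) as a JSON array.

G: 5·5+5·1 = 30 | 4·3+6·3 = 30
A: 5·1+5·7 = 40 | 4·1+6·6 = 40
L: 5·8+5·0 = 40 | 4·4+6·4 = 40
R: 5·4+5·2 = 30 | 4·0+6·5 = 30
X: 5·0+5·2 = 10 | 4·1+6·1 = 10
gcd(5,5,4,6) = 1

Coefficients: [5, 5, 4, 6]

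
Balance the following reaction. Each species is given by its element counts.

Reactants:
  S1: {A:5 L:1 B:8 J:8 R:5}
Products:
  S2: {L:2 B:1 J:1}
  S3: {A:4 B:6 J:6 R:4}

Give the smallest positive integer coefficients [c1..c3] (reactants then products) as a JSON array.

Coefficients: [4, 2, 5]

A: 4·5 = 20 | 2·0+5·4 = 20
L: 4·1 = 4 | 2·2+5·0 = 4
B: 4·8 = 32 | 2·1+5·6 = 32
J: 4·8 = 32 | 2·1+5·6 = 32
R: 4·5 = 20 | 2·0+5·4 = 20
gcd(4,2,5) = 1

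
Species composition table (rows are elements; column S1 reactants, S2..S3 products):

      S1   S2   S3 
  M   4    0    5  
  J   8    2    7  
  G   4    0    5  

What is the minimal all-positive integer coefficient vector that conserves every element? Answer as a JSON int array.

M: 5·4 = 20 | 6·0+4·5 = 20
J: 5·8 = 40 | 6·2+4·7 = 40
G: 5·4 = 20 | 6·0+4·5 = 20
gcd(5,6,4) = 1

Coefficients: [5, 6, 4]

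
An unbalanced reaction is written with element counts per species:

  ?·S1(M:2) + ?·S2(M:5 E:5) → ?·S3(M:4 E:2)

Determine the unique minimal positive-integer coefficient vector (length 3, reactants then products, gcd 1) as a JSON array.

M: 5·2+2·5 = 20 | 5·4 = 20
E: 5·0+2·5 = 10 | 5·2 = 10
gcd(5,2,5) = 1

Coefficients: [5, 2, 5]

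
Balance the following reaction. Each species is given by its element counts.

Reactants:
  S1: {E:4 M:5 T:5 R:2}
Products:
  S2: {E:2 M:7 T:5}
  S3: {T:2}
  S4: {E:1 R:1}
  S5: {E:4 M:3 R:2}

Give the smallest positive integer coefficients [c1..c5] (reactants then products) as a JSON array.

Coefficients: [4, 2, 5, 4, 2]

E: 4·4 = 16 | 2·2+5·0+4·1+2·4 = 16
M: 4·5 = 20 | 2·7+5·0+4·0+2·3 = 20
T: 4·5 = 20 | 2·5+5·2+4·0+2·0 = 20
R: 4·2 = 8 | 2·0+5·0+4·1+2·2 = 8
gcd(4,2,5,4,2) = 1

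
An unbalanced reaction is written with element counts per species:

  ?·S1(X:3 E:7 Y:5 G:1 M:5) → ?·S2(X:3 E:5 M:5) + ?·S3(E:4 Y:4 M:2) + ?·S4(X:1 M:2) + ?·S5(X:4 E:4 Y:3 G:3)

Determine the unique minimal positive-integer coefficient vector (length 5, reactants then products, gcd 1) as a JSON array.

Coefficients: [3, 1, 3, 2, 1]

X: 3·3 = 9 | 1·3+3·0+2·1+1·4 = 9
E: 3·7 = 21 | 1·5+3·4+2·0+1·4 = 21
Y: 3·5 = 15 | 1·0+3·4+2·0+1·3 = 15
G: 3·1 = 3 | 1·0+3·0+2·0+1·3 = 3
M: 3·5 = 15 | 1·5+3·2+2·2+1·0 = 15
gcd(3,1,3,2,1) = 1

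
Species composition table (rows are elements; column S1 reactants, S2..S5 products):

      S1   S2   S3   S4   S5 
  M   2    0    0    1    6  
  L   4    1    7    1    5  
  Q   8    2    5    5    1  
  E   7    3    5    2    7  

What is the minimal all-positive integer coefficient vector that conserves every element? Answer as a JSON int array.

Coefficients: [6, 6, 1, 6, 1]

M: 6·2 = 12 | 6·0+1·0+6·1+1·6 = 12
L: 6·4 = 24 | 6·1+1·7+6·1+1·5 = 24
Q: 6·8 = 48 | 6·2+1·5+6·5+1·1 = 48
E: 6·7 = 42 | 6·3+1·5+6·2+1·7 = 42
gcd(6,6,1,6,1) = 1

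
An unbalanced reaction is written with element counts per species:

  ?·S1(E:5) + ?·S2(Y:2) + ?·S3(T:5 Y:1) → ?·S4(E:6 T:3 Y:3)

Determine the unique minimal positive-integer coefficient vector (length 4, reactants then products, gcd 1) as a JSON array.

E: 6·5+6·0+3·0 = 30 | 5·6 = 30
T: 6·0+6·0+3·5 = 15 | 5·3 = 15
Y: 6·0+6·2+3·1 = 15 | 5·3 = 15
gcd(6,6,3,5) = 1

Coefficients: [6, 6, 3, 5]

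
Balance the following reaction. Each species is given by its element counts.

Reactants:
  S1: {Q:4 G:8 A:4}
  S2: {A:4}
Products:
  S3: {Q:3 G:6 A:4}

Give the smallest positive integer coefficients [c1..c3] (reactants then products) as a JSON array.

Q: 3·4+1·0 = 12 | 4·3 = 12
G: 3·8+1·0 = 24 | 4·6 = 24
A: 3·4+1·4 = 16 | 4·4 = 16
gcd(3,1,4) = 1

Coefficients: [3, 1, 4]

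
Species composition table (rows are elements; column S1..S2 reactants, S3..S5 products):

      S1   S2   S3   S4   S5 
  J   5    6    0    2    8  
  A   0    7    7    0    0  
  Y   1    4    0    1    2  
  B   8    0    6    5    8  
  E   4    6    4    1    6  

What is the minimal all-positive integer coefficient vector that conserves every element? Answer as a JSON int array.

Coefficients: [6, 1, 1, 2, 4]

J: 6·5+1·6 = 36 | 1·0+2·2+4·8 = 36
A: 6·0+1·7 = 7 | 1·7+2·0+4·0 = 7
Y: 6·1+1·4 = 10 | 1·0+2·1+4·2 = 10
B: 6·8+1·0 = 48 | 1·6+2·5+4·8 = 48
E: 6·4+1·6 = 30 | 1·4+2·1+4·6 = 30
gcd(6,1,1,2,4) = 1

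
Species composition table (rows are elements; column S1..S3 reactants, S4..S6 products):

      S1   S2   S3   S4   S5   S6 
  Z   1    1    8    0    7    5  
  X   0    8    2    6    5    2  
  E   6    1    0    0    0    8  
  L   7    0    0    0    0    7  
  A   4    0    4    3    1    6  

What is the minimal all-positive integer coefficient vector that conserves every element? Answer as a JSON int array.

Z: 3·1+6·1+6·8 = 57 | 4·0+6·7+3·5 = 57
X: 3·0+6·8+6·2 = 60 | 4·6+6·5+3·2 = 60
E: 3·6+6·1+6·0 = 24 | 4·0+6·0+3·8 = 24
L: 3·7+6·0+6·0 = 21 | 4·0+6·0+3·7 = 21
A: 3·4+6·0+6·4 = 36 | 4·3+6·1+3·6 = 36
gcd(3,6,6,4,6,3) = 1

Coefficients: [3, 6, 6, 4, 6, 3]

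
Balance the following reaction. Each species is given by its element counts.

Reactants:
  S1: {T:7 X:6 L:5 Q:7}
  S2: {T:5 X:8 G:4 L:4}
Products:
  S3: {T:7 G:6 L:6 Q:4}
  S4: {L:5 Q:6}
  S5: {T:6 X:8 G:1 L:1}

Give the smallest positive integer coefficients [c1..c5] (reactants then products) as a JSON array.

T: 4·7+3·5 = 43 | 1·7+4·0+6·6 = 43
X: 4·6+3·8 = 48 | 1·0+4·0+6·8 = 48
G: 4·0+3·4 = 12 | 1·6+4·0+6·1 = 12
L: 4·5+3·4 = 32 | 1·6+4·5+6·1 = 32
Q: 4·7+3·0 = 28 | 1·4+4·6+6·0 = 28
gcd(4,3,1,4,6) = 1

Coefficients: [4, 3, 1, 4, 6]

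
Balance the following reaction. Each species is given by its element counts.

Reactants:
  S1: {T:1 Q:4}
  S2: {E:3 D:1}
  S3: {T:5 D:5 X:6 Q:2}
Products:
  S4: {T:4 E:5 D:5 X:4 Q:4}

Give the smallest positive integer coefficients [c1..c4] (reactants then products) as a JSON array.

T: 2·1+5·0+2·5 = 12 | 3·4 = 12
E: 2·0+5·3+2·0 = 15 | 3·5 = 15
D: 2·0+5·1+2·5 = 15 | 3·5 = 15
X: 2·0+5·0+2·6 = 12 | 3·4 = 12
Q: 2·4+5·0+2·2 = 12 | 3·4 = 12
gcd(2,5,2,3) = 1

Coefficients: [2, 5, 2, 3]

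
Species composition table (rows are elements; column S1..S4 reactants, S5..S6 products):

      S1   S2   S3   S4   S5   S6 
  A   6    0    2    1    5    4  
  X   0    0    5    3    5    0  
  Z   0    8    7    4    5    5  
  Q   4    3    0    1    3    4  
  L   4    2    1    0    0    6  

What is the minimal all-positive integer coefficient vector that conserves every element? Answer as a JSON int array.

A: 6·6+2·0+2·2+5·1 = 45 | 5·5+5·4 = 45
X: 6·0+2·0+2·5+5·3 = 25 | 5·5+5·0 = 25
Z: 6·0+2·8+2·7+5·4 = 50 | 5·5+5·5 = 50
Q: 6·4+2·3+2·0+5·1 = 35 | 5·3+5·4 = 35
L: 6·4+2·2+2·1+5·0 = 30 | 5·0+5·6 = 30
gcd(6,2,2,5,5,5) = 1

Coefficients: [6, 2, 2, 5, 5, 5]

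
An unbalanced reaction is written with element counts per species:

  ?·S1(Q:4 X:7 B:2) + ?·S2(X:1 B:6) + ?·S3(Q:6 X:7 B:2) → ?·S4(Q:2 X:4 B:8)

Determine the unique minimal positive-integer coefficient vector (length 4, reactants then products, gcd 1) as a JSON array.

Q: 1·4+6·0+1·6 = 10 | 5·2 = 10
X: 1·7+6·1+1·7 = 20 | 5·4 = 20
B: 1·2+6·6+1·2 = 40 | 5·8 = 40
gcd(1,6,1,5) = 1

Coefficients: [1, 6, 1, 5]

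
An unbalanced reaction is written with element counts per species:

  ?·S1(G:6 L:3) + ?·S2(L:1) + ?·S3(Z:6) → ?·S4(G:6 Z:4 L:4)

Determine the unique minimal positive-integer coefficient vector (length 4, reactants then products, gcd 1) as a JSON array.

Coefficients: [3, 3, 2, 3]

G: 3·6+3·0+2·0 = 18 | 3·6 = 18
Z: 3·0+3·0+2·6 = 12 | 3·4 = 12
L: 3·3+3·1+2·0 = 12 | 3·4 = 12
gcd(3,3,2,3) = 1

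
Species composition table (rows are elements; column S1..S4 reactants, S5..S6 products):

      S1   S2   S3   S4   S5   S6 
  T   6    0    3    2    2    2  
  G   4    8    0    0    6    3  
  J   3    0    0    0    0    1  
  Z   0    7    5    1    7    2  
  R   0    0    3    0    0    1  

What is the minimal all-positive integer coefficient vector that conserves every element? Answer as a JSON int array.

T: 2·6+5·0+2·3+2·2 = 22 | 5·2+6·2 = 22
G: 2·4+5·8+2·0+2·0 = 48 | 5·6+6·3 = 48
J: 2·3+5·0+2·0+2·0 = 6 | 5·0+6·1 = 6
Z: 2·0+5·7+2·5+2·1 = 47 | 5·7+6·2 = 47
R: 2·0+5·0+2·3+2·0 = 6 | 5·0+6·1 = 6
gcd(2,5,2,2,5,6) = 1

Coefficients: [2, 5, 2, 2, 5, 6]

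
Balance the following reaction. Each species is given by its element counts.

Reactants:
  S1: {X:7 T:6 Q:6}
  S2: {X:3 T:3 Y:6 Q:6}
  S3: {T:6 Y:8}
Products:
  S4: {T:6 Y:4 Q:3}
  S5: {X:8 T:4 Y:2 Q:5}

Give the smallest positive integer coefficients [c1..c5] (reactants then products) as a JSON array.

X: 6·7+2·3+3·0 = 48 | 6·0+6·8 = 48
T: 6·6+2·3+3·6 = 60 | 6·6+6·4 = 60
Y: 6·0+2·6+3·8 = 36 | 6·4+6·2 = 36
Q: 6·6+2·6+3·0 = 48 | 6·3+6·5 = 48
gcd(6,2,3,6,6) = 1

Coefficients: [6, 2, 3, 6, 6]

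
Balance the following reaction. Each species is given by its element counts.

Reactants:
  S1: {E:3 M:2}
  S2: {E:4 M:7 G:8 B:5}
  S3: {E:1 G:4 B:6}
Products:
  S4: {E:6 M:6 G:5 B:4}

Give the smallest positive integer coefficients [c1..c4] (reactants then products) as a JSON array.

E: 5·3+2·4+1·1 = 24 | 4·6 = 24
M: 5·2+2·7+1·0 = 24 | 4·6 = 24
G: 5·0+2·8+1·4 = 20 | 4·5 = 20
B: 5·0+2·5+1·6 = 16 | 4·4 = 16
gcd(5,2,1,4) = 1

Coefficients: [5, 2, 1, 4]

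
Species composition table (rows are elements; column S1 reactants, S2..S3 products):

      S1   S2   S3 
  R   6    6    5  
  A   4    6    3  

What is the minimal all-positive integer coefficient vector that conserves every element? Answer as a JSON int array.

R: 6·6 = 36 | 1·6+6·5 = 36
A: 6·4 = 24 | 1·6+6·3 = 24
gcd(6,1,6) = 1

Coefficients: [6, 1, 6]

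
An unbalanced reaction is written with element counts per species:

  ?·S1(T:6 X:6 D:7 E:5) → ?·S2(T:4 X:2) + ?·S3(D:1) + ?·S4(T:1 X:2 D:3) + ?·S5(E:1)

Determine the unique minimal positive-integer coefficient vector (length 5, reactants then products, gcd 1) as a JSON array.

T: 1·6 = 6 | 1·4+1·0+2·1+5·0 = 6
X: 1·6 = 6 | 1·2+1·0+2·2+5·0 = 6
D: 1·7 = 7 | 1·0+1·1+2·3+5·0 = 7
E: 1·5 = 5 | 1·0+1·0+2·0+5·1 = 5
gcd(1,1,1,2,5) = 1

Coefficients: [1, 1, 1, 2, 5]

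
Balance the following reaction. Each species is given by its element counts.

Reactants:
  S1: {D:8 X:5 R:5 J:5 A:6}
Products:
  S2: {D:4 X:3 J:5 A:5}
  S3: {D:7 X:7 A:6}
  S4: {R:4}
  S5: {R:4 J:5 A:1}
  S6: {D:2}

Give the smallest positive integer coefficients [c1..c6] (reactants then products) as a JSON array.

D: 4·8 = 32 | 2·4+2·7+3·0+2·0+5·2 = 32
X: 4·5 = 20 | 2·3+2·7+3·0+2·0+5·0 = 20
R: 4·5 = 20 | 2·0+2·0+3·4+2·4+5·0 = 20
J: 4·5 = 20 | 2·5+2·0+3·0+2·5+5·0 = 20
A: 4·6 = 24 | 2·5+2·6+3·0+2·1+5·0 = 24
gcd(4,2,2,3,2,5) = 1

Coefficients: [4, 2, 2, 3, 2, 5]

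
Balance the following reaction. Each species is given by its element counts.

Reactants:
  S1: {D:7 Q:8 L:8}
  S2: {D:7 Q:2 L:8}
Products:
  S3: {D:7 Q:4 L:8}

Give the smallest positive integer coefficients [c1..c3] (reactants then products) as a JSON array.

D: 1·7+2·7 = 21 | 3·7 = 21
Q: 1·8+2·2 = 12 | 3·4 = 12
L: 1·8+2·8 = 24 | 3·8 = 24
gcd(1,2,3) = 1

Coefficients: [1, 2, 3]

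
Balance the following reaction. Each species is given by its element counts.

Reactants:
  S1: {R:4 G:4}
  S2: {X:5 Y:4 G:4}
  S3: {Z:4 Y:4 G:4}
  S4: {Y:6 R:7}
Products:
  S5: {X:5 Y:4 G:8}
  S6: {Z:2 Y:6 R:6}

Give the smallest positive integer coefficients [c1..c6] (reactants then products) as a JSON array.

Z: 2·0+5·0+3·4+4·0 = 12 | 5·0+6·2 = 12
X: 2·0+5·5+3·0+4·0 = 25 | 5·5+6·0 = 25
Y: 2·0+5·4+3·4+4·6 = 56 | 5·4+6·6 = 56
R: 2·4+5·0+3·0+4·7 = 36 | 5·0+6·6 = 36
G: 2·4+5·4+3·4+4·0 = 40 | 5·8+6·0 = 40
gcd(2,5,3,4,5,6) = 1

Coefficients: [2, 5, 3, 4, 5, 6]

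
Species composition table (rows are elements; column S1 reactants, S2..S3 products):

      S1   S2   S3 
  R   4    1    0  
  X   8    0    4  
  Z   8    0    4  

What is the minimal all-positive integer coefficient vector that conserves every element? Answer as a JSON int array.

R: 1·4 = 4 | 4·1+2·0 = 4
X: 1·8 = 8 | 4·0+2·4 = 8
Z: 1·8 = 8 | 4·0+2·4 = 8
gcd(1,4,2) = 1

Coefficients: [1, 4, 2]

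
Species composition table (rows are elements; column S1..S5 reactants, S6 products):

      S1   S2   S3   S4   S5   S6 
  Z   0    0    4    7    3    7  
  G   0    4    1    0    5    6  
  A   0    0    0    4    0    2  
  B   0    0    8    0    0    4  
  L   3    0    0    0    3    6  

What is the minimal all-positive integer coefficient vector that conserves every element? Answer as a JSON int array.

Coefficients: [6, 3, 2, 2, 2, 4]

Z: 6·0+3·0+2·4+2·7+2·3 = 28 | 4·7 = 28
G: 6·0+3·4+2·1+2·0+2·5 = 24 | 4·6 = 24
A: 6·0+3·0+2·0+2·4+2·0 = 8 | 4·2 = 8
B: 6·0+3·0+2·8+2·0+2·0 = 16 | 4·4 = 16
L: 6·3+3·0+2·0+2·0+2·3 = 24 | 4·6 = 24
gcd(6,3,2,2,2,4) = 1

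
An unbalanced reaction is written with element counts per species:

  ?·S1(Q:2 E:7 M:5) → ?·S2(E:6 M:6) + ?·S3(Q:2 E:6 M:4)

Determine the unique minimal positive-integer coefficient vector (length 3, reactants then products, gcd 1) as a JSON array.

Q: 6·2 = 12 | 1·0+6·2 = 12
E: 6·7 = 42 | 1·6+6·6 = 42
M: 6·5 = 30 | 1·6+6·4 = 30
gcd(6,1,6) = 1

Coefficients: [6, 1, 6]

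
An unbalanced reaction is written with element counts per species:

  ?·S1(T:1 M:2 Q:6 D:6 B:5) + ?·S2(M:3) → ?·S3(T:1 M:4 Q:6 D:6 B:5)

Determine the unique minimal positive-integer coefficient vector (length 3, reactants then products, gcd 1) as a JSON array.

T: 3·1+2·0 = 3 | 3·1 = 3
M: 3·2+2·3 = 12 | 3·4 = 12
Q: 3·6+2·0 = 18 | 3·6 = 18
D: 3·6+2·0 = 18 | 3·6 = 18
B: 3·5+2·0 = 15 | 3·5 = 15
gcd(3,2,3) = 1

Coefficients: [3, 2, 3]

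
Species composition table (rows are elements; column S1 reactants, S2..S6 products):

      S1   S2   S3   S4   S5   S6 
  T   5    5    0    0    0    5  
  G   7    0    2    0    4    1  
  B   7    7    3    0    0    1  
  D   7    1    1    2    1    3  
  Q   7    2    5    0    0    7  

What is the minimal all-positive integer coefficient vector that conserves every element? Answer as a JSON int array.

T: 3·5 = 15 | 2·5+2·0+5·0+4·0+1·5 = 15
G: 3·7 = 21 | 2·0+2·2+5·0+4·4+1·1 = 21
B: 3·7 = 21 | 2·7+2·3+5·0+4·0+1·1 = 21
D: 3·7 = 21 | 2·1+2·1+5·2+4·1+1·3 = 21
Q: 3·7 = 21 | 2·2+2·5+5·0+4·0+1·7 = 21
gcd(3,2,2,5,4,1) = 1

Coefficients: [3, 2, 2, 5, 4, 1]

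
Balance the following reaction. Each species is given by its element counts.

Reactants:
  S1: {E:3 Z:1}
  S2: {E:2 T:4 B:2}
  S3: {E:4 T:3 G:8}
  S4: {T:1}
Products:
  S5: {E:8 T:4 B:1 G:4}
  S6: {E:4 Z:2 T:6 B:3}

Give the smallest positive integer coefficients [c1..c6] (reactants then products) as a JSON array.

E: 4·3+4·2+1·4+1·0 = 24 | 2·8+2·4 = 24
Z: 4·1+4·0+1·0+1·0 = 4 | 2·0+2·2 = 4
T: 4·0+4·4+1·3+1·1 = 20 | 2·4+2·6 = 20
B: 4·0+4·2+1·0+1·0 = 8 | 2·1+2·3 = 8
G: 4·0+4·0+1·8+1·0 = 8 | 2·4+2·0 = 8
gcd(4,4,1,1,2,2) = 1

Coefficients: [4, 4, 1, 1, 2, 2]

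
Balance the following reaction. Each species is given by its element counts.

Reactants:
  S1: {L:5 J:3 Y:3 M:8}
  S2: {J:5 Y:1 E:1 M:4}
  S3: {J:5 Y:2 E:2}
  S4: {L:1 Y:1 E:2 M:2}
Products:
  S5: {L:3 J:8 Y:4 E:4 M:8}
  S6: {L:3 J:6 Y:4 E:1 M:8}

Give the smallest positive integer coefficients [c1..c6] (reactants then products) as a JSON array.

Coefficients: [3, 5, 4, 6, 6, 1]

L: 3·5+5·0+4·0+6·1 = 21 | 6·3+1·3 = 21
J: 3·3+5·5+4·5+6·0 = 54 | 6·8+1·6 = 54
Y: 3·3+5·1+4·2+6·1 = 28 | 6·4+1·4 = 28
E: 3·0+5·1+4·2+6·2 = 25 | 6·4+1·1 = 25
M: 3·8+5·4+4·0+6·2 = 56 | 6·8+1·8 = 56
gcd(3,5,4,6,6,1) = 1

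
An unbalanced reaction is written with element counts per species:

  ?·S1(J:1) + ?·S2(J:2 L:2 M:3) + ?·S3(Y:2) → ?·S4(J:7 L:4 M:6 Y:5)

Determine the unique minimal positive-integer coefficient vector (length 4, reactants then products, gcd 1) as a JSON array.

J: 6·1+4·2+5·0 = 14 | 2·7 = 14
L: 6·0+4·2+5·0 = 8 | 2·4 = 8
M: 6·0+4·3+5·0 = 12 | 2·6 = 12
Y: 6·0+4·0+5·2 = 10 | 2·5 = 10
gcd(6,4,5,2) = 1

Coefficients: [6, 4, 5, 2]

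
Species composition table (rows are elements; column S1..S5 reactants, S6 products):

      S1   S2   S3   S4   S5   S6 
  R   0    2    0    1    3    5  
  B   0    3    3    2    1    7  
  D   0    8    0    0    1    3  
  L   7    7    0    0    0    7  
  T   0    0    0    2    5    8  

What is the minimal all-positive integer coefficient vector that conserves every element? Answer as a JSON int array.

Coefficients: [3, 1, 3, 6, 4, 4]

R: 3·0+1·2+3·0+6·1+4·3 = 20 | 4·5 = 20
B: 3·0+1·3+3·3+6·2+4·1 = 28 | 4·7 = 28
D: 3·0+1·8+3·0+6·0+4·1 = 12 | 4·3 = 12
L: 3·7+1·7+3·0+6·0+4·0 = 28 | 4·7 = 28
T: 3·0+1·0+3·0+6·2+4·5 = 32 | 4·8 = 32
gcd(3,1,3,6,4,4) = 1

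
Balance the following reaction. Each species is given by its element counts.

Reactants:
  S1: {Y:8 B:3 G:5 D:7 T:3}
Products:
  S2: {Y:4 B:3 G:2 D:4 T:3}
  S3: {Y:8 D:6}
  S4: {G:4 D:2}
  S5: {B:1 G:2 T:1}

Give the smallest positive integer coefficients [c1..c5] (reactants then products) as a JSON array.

Coefficients: [4, 2, 3, 1, 6]

Y: 4·8 = 32 | 2·4+3·8+1·0+6·0 = 32
B: 4·3 = 12 | 2·3+3·0+1·0+6·1 = 12
G: 4·5 = 20 | 2·2+3·0+1·4+6·2 = 20
D: 4·7 = 28 | 2·4+3·6+1·2+6·0 = 28
T: 4·3 = 12 | 2·3+3·0+1·0+6·1 = 12
gcd(4,2,3,1,6) = 1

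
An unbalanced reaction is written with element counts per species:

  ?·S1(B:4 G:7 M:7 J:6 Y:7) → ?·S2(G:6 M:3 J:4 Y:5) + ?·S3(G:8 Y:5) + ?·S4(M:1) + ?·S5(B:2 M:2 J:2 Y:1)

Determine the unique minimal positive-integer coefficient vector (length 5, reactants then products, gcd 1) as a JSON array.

Coefficients: [2, 1, 1, 3, 4]

B: 2·4 = 8 | 1·0+1·0+3·0+4·2 = 8
G: 2·7 = 14 | 1·6+1·8+3·0+4·0 = 14
M: 2·7 = 14 | 1·3+1·0+3·1+4·2 = 14
J: 2·6 = 12 | 1·4+1·0+3·0+4·2 = 12
Y: 2·7 = 14 | 1·5+1·5+3·0+4·1 = 14
gcd(2,1,1,3,4) = 1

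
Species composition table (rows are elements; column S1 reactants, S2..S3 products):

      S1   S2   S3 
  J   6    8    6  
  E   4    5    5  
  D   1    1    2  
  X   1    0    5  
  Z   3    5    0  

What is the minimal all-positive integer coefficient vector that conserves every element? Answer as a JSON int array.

Coefficients: [5, 3, 1]

J: 5·6 = 30 | 3·8+1·6 = 30
E: 5·4 = 20 | 3·5+1·5 = 20
D: 5·1 = 5 | 3·1+1·2 = 5
X: 5·1 = 5 | 3·0+1·5 = 5
Z: 5·3 = 15 | 3·5+1·0 = 15
gcd(5,3,1) = 1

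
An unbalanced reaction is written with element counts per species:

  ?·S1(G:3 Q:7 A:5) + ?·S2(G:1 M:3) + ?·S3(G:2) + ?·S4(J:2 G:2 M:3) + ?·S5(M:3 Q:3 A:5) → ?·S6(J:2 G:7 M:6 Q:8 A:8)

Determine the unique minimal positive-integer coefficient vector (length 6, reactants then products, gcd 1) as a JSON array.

Coefficients: [4, 1, 6, 5, 4, 5]

J: 4·0+1·0+6·0+5·2+4·0 = 10 | 5·2 = 10
G: 4·3+1·1+6·2+5·2+4·0 = 35 | 5·7 = 35
M: 4·0+1·3+6·0+5·3+4·3 = 30 | 5·6 = 30
Q: 4·7+1·0+6·0+5·0+4·3 = 40 | 5·8 = 40
A: 4·5+1·0+6·0+5·0+4·5 = 40 | 5·8 = 40
gcd(4,1,6,5,4,5) = 1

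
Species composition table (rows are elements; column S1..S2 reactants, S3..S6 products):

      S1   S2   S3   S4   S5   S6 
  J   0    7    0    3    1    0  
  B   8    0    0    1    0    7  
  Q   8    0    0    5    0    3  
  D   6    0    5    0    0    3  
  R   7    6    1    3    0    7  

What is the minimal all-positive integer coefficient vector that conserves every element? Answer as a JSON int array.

Coefficients: [5, 3, 3, 5, 6, 5]

J: 5·0+3·7 = 21 | 3·0+5·3+6·1+5·0 = 21
B: 5·8+3·0 = 40 | 3·0+5·1+6·0+5·7 = 40
Q: 5·8+3·0 = 40 | 3·0+5·5+6·0+5·3 = 40
D: 5·6+3·0 = 30 | 3·5+5·0+6·0+5·3 = 30
R: 5·7+3·6 = 53 | 3·1+5·3+6·0+5·7 = 53
gcd(5,3,3,5,6,5) = 1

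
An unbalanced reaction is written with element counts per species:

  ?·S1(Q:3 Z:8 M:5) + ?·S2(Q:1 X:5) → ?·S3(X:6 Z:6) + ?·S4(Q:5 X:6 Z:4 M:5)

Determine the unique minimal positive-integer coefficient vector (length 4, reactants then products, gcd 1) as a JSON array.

Coefficients: [3, 6, 2, 3]

Q: 3·3+6·1 = 15 | 2·0+3·5 = 15
X: 3·0+6·5 = 30 | 2·6+3·6 = 30
Z: 3·8+6·0 = 24 | 2·6+3·4 = 24
M: 3·5+6·0 = 15 | 2·0+3·5 = 15
gcd(3,6,2,3) = 1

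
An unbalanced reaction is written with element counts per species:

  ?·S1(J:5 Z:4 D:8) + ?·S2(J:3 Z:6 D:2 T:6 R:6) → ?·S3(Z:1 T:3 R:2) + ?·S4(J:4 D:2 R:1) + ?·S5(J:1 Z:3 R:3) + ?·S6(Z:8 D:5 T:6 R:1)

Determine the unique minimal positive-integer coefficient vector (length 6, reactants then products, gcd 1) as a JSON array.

Coefficients: [1, 5, 6, 4, 4, 2]

J: 1·5+5·3 = 20 | 6·0+4·4+4·1+2·0 = 20
Z: 1·4+5·6 = 34 | 6·1+4·0+4·3+2·8 = 34
D: 1·8+5·2 = 18 | 6·0+4·2+4·0+2·5 = 18
T: 1·0+5·6 = 30 | 6·3+4·0+4·0+2·6 = 30
R: 1·0+5·6 = 30 | 6·2+4·1+4·3+2·1 = 30
gcd(1,5,6,4,4,2) = 1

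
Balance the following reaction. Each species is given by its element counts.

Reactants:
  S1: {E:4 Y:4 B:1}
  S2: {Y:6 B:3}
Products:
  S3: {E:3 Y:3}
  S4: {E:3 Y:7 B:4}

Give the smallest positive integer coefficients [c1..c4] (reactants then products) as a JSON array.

E: 6·4+2·0 = 24 | 5·3+3·3 = 24
Y: 6·4+2·6 = 36 | 5·3+3·7 = 36
B: 6·1+2·3 = 12 | 5·0+3·4 = 12
gcd(6,2,5,3) = 1

Coefficients: [6, 2, 5, 3]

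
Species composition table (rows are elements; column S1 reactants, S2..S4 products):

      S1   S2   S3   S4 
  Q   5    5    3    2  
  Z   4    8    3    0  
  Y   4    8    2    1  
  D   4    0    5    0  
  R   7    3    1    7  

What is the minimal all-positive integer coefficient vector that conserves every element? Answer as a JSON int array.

Coefficients: [5, 1, 4, 4]

Q: 5·5 = 25 | 1·5+4·3+4·2 = 25
Z: 5·4 = 20 | 1·8+4·3+4·0 = 20
Y: 5·4 = 20 | 1·8+4·2+4·1 = 20
D: 5·4 = 20 | 1·0+4·5+4·0 = 20
R: 5·7 = 35 | 1·3+4·1+4·7 = 35
gcd(5,1,4,4) = 1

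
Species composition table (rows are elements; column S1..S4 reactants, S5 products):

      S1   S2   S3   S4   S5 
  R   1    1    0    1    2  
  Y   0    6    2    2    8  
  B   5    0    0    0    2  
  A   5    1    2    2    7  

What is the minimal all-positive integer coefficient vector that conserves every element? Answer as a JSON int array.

Coefficients: [2, 3, 6, 5, 5]

R: 2·1+3·1+6·0+5·1 = 10 | 5·2 = 10
Y: 2·0+3·6+6·2+5·2 = 40 | 5·8 = 40
B: 2·5+3·0+6·0+5·0 = 10 | 5·2 = 10
A: 2·5+3·1+6·2+5·2 = 35 | 5·7 = 35
gcd(2,3,6,5,5) = 1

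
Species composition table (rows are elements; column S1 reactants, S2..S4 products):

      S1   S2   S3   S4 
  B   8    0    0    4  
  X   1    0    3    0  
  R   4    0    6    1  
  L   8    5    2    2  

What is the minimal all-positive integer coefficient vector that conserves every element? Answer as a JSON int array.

B: 3·8 = 24 | 2·0+1·0+6·4 = 24
X: 3·1 = 3 | 2·0+1·3+6·0 = 3
R: 3·4 = 12 | 2·0+1·6+6·1 = 12
L: 3·8 = 24 | 2·5+1·2+6·2 = 24
gcd(3,2,1,6) = 1

Coefficients: [3, 2, 1, 6]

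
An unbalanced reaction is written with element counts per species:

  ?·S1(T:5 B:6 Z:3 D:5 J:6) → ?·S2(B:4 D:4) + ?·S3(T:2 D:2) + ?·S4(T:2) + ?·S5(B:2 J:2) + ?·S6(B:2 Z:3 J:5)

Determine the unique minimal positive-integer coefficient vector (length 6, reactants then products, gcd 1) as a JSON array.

Coefficients: [4, 3, 4, 6, 2, 4]

T: 4·5 = 20 | 3·0+4·2+6·2+2·0+4·0 = 20
B: 4·6 = 24 | 3·4+4·0+6·0+2·2+4·2 = 24
Z: 4·3 = 12 | 3·0+4·0+6·0+2·0+4·3 = 12
D: 4·5 = 20 | 3·4+4·2+6·0+2·0+4·0 = 20
J: 4·6 = 24 | 3·0+4·0+6·0+2·2+4·5 = 24
gcd(4,3,4,6,2,4) = 1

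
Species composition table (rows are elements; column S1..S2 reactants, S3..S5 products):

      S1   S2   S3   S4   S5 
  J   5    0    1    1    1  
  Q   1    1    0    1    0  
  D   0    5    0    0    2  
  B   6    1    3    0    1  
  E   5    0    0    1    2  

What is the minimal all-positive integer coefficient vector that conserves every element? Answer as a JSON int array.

Coefficients: [3, 2, 5, 5, 5]

J: 3·5+2·0 = 15 | 5·1+5·1+5·1 = 15
Q: 3·1+2·1 = 5 | 5·0+5·1+5·0 = 5
D: 3·0+2·5 = 10 | 5·0+5·0+5·2 = 10
B: 3·6+2·1 = 20 | 5·3+5·0+5·1 = 20
E: 3·5+2·0 = 15 | 5·0+5·1+5·2 = 15
gcd(3,2,5,5,5) = 1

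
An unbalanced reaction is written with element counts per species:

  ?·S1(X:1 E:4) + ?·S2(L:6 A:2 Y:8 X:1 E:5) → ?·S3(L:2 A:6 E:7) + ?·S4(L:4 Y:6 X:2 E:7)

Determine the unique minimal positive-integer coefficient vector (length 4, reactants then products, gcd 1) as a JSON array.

Coefficients: [5, 3, 1, 4]

L: 5·0+3·6 = 18 | 1·2+4·4 = 18
A: 5·0+3·2 = 6 | 1·6+4·0 = 6
Y: 5·0+3·8 = 24 | 1·0+4·6 = 24
X: 5·1+3·1 = 8 | 1·0+4·2 = 8
E: 5·4+3·5 = 35 | 1·7+4·7 = 35
gcd(5,3,1,4) = 1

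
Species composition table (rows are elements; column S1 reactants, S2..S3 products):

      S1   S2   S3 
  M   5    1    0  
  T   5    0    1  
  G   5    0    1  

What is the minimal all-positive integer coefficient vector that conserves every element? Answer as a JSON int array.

M: 1·5 = 5 | 5·1+5·0 = 5
T: 1·5 = 5 | 5·0+5·1 = 5
G: 1·5 = 5 | 5·0+5·1 = 5
gcd(1,5,5) = 1

Coefficients: [1, 5, 5]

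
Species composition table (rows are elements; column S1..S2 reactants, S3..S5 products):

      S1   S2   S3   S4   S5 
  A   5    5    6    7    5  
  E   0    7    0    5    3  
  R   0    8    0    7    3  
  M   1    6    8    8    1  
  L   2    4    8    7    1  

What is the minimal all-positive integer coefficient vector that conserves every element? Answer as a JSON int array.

A: 6·5+4·5 = 50 | 1·6+2·7+6·5 = 50
E: 6·0+4·7 = 28 | 1·0+2·5+6·3 = 28
R: 6·0+4·8 = 32 | 1·0+2·7+6·3 = 32
M: 6·1+4·6 = 30 | 1·8+2·8+6·1 = 30
L: 6·2+4·4 = 28 | 1·8+2·7+6·1 = 28
gcd(6,4,1,2,6) = 1

Coefficients: [6, 4, 1, 2, 6]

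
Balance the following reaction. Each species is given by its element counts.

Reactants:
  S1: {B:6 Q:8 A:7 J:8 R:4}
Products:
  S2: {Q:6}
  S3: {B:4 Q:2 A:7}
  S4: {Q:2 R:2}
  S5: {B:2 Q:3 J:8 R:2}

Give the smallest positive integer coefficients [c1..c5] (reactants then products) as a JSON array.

B: 6·6 = 36 | 1·0+6·4+6·0+6·2 = 36
Q: 6·8 = 48 | 1·6+6·2+6·2+6·3 = 48
A: 6·7 = 42 | 1·0+6·7+6·0+6·0 = 42
J: 6·8 = 48 | 1·0+6·0+6·0+6·8 = 48
R: 6·4 = 24 | 1·0+6·0+6·2+6·2 = 24
gcd(6,1,6,6,6) = 1

Coefficients: [6, 1, 6, 6, 6]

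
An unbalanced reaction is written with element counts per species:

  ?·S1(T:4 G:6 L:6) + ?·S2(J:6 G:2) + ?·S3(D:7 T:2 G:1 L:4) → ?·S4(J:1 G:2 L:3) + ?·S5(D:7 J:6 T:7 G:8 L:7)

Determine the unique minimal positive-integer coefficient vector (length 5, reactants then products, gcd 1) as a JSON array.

Coefficients: [5, 5, 4, 6, 4]

D: 5·0+5·0+4·7 = 28 | 6·0+4·7 = 28
J: 5·0+5·6+4·0 = 30 | 6·1+4·6 = 30
T: 5·4+5·0+4·2 = 28 | 6·0+4·7 = 28
G: 5·6+5·2+4·1 = 44 | 6·2+4·8 = 44
L: 5·6+5·0+4·4 = 46 | 6·3+4·7 = 46
gcd(5,5,4,6,4) = 1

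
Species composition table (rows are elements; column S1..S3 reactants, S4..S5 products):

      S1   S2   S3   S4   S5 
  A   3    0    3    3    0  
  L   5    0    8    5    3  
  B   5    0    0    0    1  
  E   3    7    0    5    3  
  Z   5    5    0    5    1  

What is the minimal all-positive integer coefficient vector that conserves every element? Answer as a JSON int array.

Coefficients: [1, 6, 5, 6, 5]

A: 1·3+6·0+5·3 = 18 | 6·3+5·0 = 18
L: 1·5+6·0+5·8 = 45 | 6·5+5·3 = 45
B: 1·5+6·0+5·0 = 5 | 6·0+5·1 = 5
E: 1·3+6·7+5·0 = 45 | 6·5+5·3 = 45
Z: 1·5+6·5+5·0 = 35 | 6·5+5·1 = 35
gcd(1,6,5,6,5) = 1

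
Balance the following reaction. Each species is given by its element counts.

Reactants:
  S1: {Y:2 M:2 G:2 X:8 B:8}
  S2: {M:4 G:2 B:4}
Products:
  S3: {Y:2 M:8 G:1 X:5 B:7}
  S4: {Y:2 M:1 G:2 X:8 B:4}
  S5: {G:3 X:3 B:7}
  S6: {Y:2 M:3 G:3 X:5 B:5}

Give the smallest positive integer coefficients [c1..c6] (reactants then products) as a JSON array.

Y: 6·2+6·0 = 12 | 4·2+1·2+5·0+1·2 = 12
M: 6·2+6·4 = 36 | 4·8+1·1+5·0+1·3 = 36
G: 6·2+6·2 = 24 | 4·1+1·2+5·3+1·3 = 24
X: 6·8+6·0 = 48 | 4·5+1·8+5·3+1·5 = 48
B: 6·8+6·4 = 72 | 4·7+1·4+5·7+1·5 = 72
gcd(6,6,4,1,5,1) = 1

Coefficients: [6, 6, 4, 1, 5, 1]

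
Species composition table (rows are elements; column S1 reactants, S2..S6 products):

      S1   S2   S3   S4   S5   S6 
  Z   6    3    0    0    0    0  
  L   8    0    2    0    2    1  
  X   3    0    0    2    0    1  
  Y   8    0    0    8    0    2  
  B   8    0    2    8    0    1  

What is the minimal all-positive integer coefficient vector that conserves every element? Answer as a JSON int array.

Coefficients: [2, 4, 2, 1, 4, 4]

Z: 2·6 = 12 | 4·3+2·0+1·0+4·0+4·0 = 12
L: 2·8 = 16 | 4·0+2·2+1·0+4·2+4·1 = 16
X: 2·3 = 6 | 4·0+2·0+1·2+4·0+4·1 = 6
Y: 2·8 = 16 | 4·0+2·0+1·8+4·0+4·2 = 16
B: 2·8 = 16 | 4·0+2·2+1·8+4·0+4·1 = 16
gcd(2,4,2,1,4,4) = 1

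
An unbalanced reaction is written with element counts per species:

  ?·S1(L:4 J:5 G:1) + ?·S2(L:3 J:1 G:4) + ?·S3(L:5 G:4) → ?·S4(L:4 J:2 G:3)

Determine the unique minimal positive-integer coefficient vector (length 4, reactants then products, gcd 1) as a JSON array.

L: 1·4+1·3+1·5 = 12 | 3·4 = 12
J: 1·5+1·1+1·0 = 6 | 3·2 = 6
G: 1·1+1·4+1·4 = 9 | 3·3 = 9
gcd(1,1,1,3) = 1

Coefficients: [1, 1, 1, 3]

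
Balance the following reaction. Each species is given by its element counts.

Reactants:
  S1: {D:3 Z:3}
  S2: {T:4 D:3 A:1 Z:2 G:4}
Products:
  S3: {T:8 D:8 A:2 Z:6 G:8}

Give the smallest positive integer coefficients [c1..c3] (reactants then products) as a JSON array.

Coefficients: [2, 6, 3]

T: 2·0+6·4 = 24 | 3·8 = 24
D: 2·3+6·3 = 24 | 3·8 = 24
A: 2·0+6·1 = 6 | 3·2 = 6
Z: 2·3+6·2 = 18 | 3·6 = 18
G: 2·0+6·4 = 24 | 3·8 = 24
gcd(2,6,3) = 1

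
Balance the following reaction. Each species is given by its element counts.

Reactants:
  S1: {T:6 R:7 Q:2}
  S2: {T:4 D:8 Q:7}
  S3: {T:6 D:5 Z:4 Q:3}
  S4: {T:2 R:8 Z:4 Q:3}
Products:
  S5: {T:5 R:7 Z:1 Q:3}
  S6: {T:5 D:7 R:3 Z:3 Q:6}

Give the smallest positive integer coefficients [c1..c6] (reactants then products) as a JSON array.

Coefficients: [2, 2, 1, 2, 3, 3]

T: 2·6+2·4+1·6+2·2 = 30 | 3·5+3·5 = 30
D: 2·0+2·8+1·5+2·0 = 21 | 3·0+3·7 = 21
R: 2·7+2·0+1·0+2·8 = 30 | 3·7+3·3 = 30
Z: 2·0+2·0+1·4+2·4 = 12 | 3·1+3·3 = 12
Q: 2·2+2·7+1·3+2·3 = 27 | 3·3+3·6 = 27
gcd(2,2,1,2,3,3) = 1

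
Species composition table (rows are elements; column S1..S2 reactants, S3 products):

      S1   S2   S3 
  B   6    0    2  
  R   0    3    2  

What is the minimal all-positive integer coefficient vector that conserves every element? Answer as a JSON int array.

Coefficients: [1, 2, 3]

B: 1·6+2·0 = 6 | 3·2 = 6
R: 1·0+2·3 = 6 | 3·2 = 6
gcd(1,2,3) = 1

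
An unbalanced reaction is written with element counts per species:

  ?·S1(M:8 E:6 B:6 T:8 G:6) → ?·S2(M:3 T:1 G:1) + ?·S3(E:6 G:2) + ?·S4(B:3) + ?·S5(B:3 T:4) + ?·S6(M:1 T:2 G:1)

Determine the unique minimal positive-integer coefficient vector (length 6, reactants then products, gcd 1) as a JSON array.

M: 2·8 = 16 | 4·3+2·0+3·0+1·0+4·1 = 16
E: 2·6 = 12 | 4·0+2·6+3·0+1·0+4·0 = 12
B: 2·6 = 12 | 4·0+2·0+3·3+1·3+4·0 = 12
T: 2·8 = 16 | 4·1+2·0+3·0+1·4+4·2 = 16
G: 2·6 = 12 | 4·1+2·2+3·0+1·0+4·1 = 12
gcd(2,4,2,3,1,4) = 1

Coefficients: [2, 4, 2, 3, 1, 4]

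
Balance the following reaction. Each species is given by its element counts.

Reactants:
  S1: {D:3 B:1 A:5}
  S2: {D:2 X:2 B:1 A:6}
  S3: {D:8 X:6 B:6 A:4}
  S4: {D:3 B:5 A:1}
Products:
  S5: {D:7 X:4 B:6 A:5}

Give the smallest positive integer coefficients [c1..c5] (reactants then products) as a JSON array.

Coefficients: [1, 1, 3, 2, 5]

D: 1·3+1·2+3·8+2·3 = 35 | 5·7 = 35
X: 1·0+1·2+3·6+2·0 = 20 | 5·4 = 20
B: 1·1+1·1+3·6+2·5 = 30 | 5·6 = 30
A: 1·5+1·6+3·4+2·1 = 25 | 5·5 = 25
gcd(1,1,3,2,5) = 1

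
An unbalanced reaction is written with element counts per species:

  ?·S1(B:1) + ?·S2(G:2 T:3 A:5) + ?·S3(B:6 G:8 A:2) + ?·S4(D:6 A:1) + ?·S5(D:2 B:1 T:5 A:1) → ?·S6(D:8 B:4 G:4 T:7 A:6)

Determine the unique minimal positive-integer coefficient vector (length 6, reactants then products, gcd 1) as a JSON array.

D: 3·0+2·0+1·0+3·6+3·2 = 24 | 3·8 = 24
B: 3·1+2·0+1·6+3·0+3·1 = 12 | 3·4 = 12
G: 3·0+2·2+1·8+3·0+3·0 = 12 | 3·4 = 12
T: 3·0+2·3+1·0+3·0+3·5 = 21 | 3·7 = 21
A: 3·0+2·5+1·2+3·1+3·1 = 18 | 3·6 = 18
gcd(3,2,1,3,3,3) = 1

Coefficients: [3, 2, 1, 3, 3, 3]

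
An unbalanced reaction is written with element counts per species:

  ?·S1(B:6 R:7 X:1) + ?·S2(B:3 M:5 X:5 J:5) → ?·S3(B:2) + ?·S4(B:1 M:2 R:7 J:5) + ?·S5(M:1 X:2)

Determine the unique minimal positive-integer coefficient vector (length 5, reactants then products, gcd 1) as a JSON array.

B: 1·6+1·3 = 9 | 4·2+1·1+3·0 = 9
M: 1·0+1·5 = 5 | 4·0+1·2+3·1 = 5
R: 1·7+1·0 = 7 | 4·0+1·7+3·0 = 7
X: 1·1+1·5 = 6 | 4·0+1·0+3·2 = 6
J: 1·0+1·5 = 5 | 4·0+1·5+3·0 = 5
gcd(1,1,4,1,3) = 1

Coefficients: [1, 1, 4, 1, 3]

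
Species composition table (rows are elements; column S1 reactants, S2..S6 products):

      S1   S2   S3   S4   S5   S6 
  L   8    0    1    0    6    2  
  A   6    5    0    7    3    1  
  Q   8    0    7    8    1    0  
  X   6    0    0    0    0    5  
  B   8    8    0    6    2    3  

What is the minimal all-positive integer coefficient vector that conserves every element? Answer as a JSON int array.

L: 5·8 = 40 | 1·0+4·1+1·0+4·6+6·2 = 40
A: 5·6 = 30 | 1·5+4·0+1·7+4·3+6·1 = 30
Q: 5·8 = 40 | 1·0+4·7+1·8+4·1+6·0 = 40
X: 5·6 = 30 | 1·0+4·0+1·0+4·0+6·5 = 30
B: 5·8 = 40 | 1·8+4·0+1·6+4·2+6·3 = 40
gcd(5,1,4,1,4,6) = 1

Coefficients: [5, 1, 4, 1, 4, 6]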